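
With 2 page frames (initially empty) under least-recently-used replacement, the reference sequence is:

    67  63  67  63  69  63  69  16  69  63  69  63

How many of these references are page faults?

5

67: fault, frames {67}
63: fault, frames {67,63}
67: hit
63: hit
69: fault, evict 67, frames {63,69}
63: hit
69: hit
16: fault, evict 63, frames {69,16}
69: hit
63: fault, evict 16, frames {69,63}
69: hit
63: hit
Page faults: 5.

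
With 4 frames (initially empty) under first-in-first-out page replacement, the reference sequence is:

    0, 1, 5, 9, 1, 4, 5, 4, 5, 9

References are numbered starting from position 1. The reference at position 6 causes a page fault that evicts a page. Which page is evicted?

pos 1: 0 -> miss, frames [0]
pos 2: 1 -> miss, frames [0, 1]
pos 3: 5 -> miss, frames [0, 1, 5]
pos 4: 9 -> miss, frames [0, 1, 5, 9]
pos 5: 1 -> hit
pos 6: 4 -> miss, evict 0, frames [1, 5, 9, 4]
At position 6, page 0 is evicted.

0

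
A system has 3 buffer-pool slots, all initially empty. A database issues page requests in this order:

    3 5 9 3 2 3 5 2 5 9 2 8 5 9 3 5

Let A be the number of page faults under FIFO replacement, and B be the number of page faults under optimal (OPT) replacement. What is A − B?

5

Under FIFO: F F F . F F F . . F F F F F F . → 12 faults.
Under OPT: F F F . F . . . . F . F . . F . → 7 faults.
A − B = 12 − 7 = 5.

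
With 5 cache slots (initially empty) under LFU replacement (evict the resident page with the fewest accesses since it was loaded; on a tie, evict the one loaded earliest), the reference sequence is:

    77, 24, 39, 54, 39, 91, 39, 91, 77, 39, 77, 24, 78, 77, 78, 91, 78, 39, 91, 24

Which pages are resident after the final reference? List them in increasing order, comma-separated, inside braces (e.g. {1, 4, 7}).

{24, 39, 77, 78, 91}

77 -> miss, frames {77}
24 -> miss, frames {77,24}
39 -> miss, frames {77,24,39}
54 -> miss, frames {77,24,39,54}
39 -> hit
91 -> miss, frames {77,24,39,54,91}
39 -> hit
91 -> hit
77 -> hit
39 -> hit
77 -> hit
24 -> hit
78 -> miss, evict 54, frames {77,24,39,91,78}
77 -> hit
78 -> hit
91 -> hit
78 -> hit
39 -> hit
91 -> hit
24 -> hit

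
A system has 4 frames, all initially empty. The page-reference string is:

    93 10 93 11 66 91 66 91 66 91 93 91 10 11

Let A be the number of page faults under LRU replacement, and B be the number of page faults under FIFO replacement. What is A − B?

Under LRU: F F . F F F . . . . . . F F → 7 faults.
Under FIFO: F F . F F F . . . . F . F F → 8 faults.
A − B = 7 − 8 = -1.

-1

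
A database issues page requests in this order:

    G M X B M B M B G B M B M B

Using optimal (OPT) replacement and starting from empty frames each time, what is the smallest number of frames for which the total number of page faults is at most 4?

f=1: 14 faults
f=2: 6 faults
f=3: 4 faults
f=4: 4 faults
Smallest f with faults ≤ 4 is 3.

3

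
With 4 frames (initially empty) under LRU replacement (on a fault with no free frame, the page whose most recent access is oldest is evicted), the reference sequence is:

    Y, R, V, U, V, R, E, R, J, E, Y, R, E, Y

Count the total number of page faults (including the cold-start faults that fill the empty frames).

Y: miss, frames {Y}
R: miss, frames {Y,R}
V: miss, frames {Y,R,V}
U: miss, frames {Y,R,V,U}
V: hit
R: hit
E: miss, evict Y, frames {U,V,R,E}
R: hit
J: miss, evict U, frames {V,E,R,J}
E: hit
Y: miss, evict V, frames {R,J,E,Y}
R: hit
E: hit
Y: hit
Page faults: 7.

7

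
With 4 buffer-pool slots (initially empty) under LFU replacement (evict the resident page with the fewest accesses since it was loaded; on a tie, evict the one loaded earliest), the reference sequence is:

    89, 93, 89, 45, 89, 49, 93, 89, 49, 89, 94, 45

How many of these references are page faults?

6

89 -> miss, frames [89]
93 -> miss, frames [89, 93]
89 -> hit
45 -> miss, frames [89, 93, 45]
89 -> hit
49 -> miss, frames [89, 93, 45, 49]
93 -> hit
89 -> hit
49 -> hit
89 -> hit
94 -> miss, evict 45, frames [89, 93, 49, 94]
45 -> miss, evict 94, frames [89, 93, 49, 45]
Page faults: 6.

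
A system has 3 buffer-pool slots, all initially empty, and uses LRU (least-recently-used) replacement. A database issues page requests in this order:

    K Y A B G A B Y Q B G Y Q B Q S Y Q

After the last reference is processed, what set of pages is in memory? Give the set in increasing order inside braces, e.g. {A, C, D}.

K: miss, frames [K]
Y: miss, frames [K, Y]
A: miss, frames [K, Y, A]
B: miss, evict K, frames [Y, A, B]
G: miss, evict Y, frames [A, B, G]
A: hit
B: hit
Y: miss, evict G, frames [A, B, Y]
Q: miss, evict A, frames [B, Y, Q]
B: hit
G: miss, evict Y, frames [Q, B, G]
Y: miss, evict Q, frames [B, G, Y]
Q: miss, evict B, frames [G, Y, Q]
B: miss, evict G, frames [Y, Q, B]
Q: hit
S: miss, evict Y, frames [B, Q, S]
Y: miss, evict B, frames [Q, S, Y]
Q: hit

{Q, S, Y}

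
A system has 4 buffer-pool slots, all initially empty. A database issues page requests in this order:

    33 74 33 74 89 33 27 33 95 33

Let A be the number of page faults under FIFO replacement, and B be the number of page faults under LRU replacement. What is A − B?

Under FIFO: F F . . F . F . F F → 6 faults.
Under LRU: F F . . F . F . F . → 5 faults.
A − B = 6 − 5 = 1.

1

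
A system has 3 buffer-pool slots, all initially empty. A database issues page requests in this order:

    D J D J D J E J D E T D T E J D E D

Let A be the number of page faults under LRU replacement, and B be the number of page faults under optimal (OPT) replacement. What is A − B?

1

Under LRU: F F . . . . F . . . F . . . F F . . → 6 faults.
Under OPT: F F . . . . F . . . F . . . F . . . → 5 faults.
A − B = 6 − 5 = 1.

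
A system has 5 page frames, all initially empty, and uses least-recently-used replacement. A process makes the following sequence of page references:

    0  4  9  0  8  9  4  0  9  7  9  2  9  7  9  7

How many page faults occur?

0: miss, frames {0}
4: miss, frames {0,4}
9: miss, frames {0,4,9}
0: hit
8: miss, frames {4,9,0,8}
9: hit
4: hit
0: hit
9: hit
7: miss, frames {8,4,0,9,7}
9: hit
2: miss, evict 8, frames {4,0,7,9,2}
9: hit
7: hit
9: hit
7: hit
Page faults: 6.

6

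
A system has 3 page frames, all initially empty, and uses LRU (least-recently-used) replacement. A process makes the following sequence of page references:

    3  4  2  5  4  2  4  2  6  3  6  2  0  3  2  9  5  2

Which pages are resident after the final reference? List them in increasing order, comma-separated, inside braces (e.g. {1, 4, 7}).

{2, 5, 9}

3 → fault, frames {3}
4 → fault, frames {3,4}
2 → fault, frames {3,4,2}
5 → fault, evict 3, frames {4,2,5}
4 → hit
2 → hit
4 → hit
2 → hit
6 → fault, evict 5, frames {4,2,6}
3 → fault, evict 4, frames {2,6,3}
6 → hit
2 → hit
0 → fault, evict 3, frames {6,2,0}
3 → fault, evict 6, frames {2,0,3}
2 → hit
9 → fault, evict 0, frames {3,2,9}
5 → fault, evict 3, frames {2,9,5}
2 → hit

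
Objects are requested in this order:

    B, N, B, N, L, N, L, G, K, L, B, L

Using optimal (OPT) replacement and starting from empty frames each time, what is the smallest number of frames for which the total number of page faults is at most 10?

2

f=1: 12 faults
f=2: 6 faults
f=3: 5 faults
f=4: 5 faults
f=5: 5 faults
Smallest f with faults ≤ 10 is 2.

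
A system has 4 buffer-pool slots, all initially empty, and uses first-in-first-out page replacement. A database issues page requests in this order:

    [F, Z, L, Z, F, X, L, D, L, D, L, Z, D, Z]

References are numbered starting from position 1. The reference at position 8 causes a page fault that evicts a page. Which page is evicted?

pos 1: F: fault, frames {F}
pos 2: Z: fault, frames {F,Z}
pos 3: L: fault, frames {F,Z,L}
pos 4: Z: hit
pos 5: F: hit
pos 6: X: fault, frames {F,Z,L,X}
pos 7: L: hit
pos 8: D: fault, evict F, frames {Z,L,X,D}
At position 8, page F is evicted.

F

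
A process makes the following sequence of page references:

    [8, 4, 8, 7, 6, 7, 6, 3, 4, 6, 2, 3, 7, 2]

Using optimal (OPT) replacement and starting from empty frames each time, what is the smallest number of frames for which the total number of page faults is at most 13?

2

f=1: 14 faults
f=2: 9 faults
f=3: 7 faults
f=4: 6 faults
f=5: 6 faults
f=6: 6 faults
Smallest f with faults ≤ 13 is 2.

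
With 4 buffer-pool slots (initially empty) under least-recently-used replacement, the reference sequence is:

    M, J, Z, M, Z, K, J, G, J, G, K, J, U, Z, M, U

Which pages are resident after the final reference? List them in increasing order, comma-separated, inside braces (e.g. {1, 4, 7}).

M: miss, frames (M)
J: miss, frames (M J)
Z: miss, frames (M J Z)
M: hit
Z: hit
K: miss, frames (J M Z K)
J: hit
G: miss, evict M, frames (Z K J G)
J: hit
G: hit
K: hit
J: hit
U: miss, evict Z, frames (G K J U)
Z: miss, evict G, frames (K J U Z)
M: miss, evict K, frames (J U Z M)
U: hit

{J, M, U, Z}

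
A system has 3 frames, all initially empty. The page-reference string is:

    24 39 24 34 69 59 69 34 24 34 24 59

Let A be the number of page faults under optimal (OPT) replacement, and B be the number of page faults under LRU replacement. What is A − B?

-1

Under OPT: F F . F F F . . F . . . → 6 faults.
Under LRU: F F . F F F . . F . . F → 7 faults.
A − B = 6 − 7 = -1.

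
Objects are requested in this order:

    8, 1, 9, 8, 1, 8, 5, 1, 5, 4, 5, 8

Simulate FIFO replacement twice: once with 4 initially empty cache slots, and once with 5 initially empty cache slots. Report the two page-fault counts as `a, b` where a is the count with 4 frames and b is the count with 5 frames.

4 frames: F F F . . . F . . F . F → 6 faults.
5 frames: F F F . . . F . . F . . → 5 faults.
5 < 6: adding a frame reduced faults, as is typical.

6, 5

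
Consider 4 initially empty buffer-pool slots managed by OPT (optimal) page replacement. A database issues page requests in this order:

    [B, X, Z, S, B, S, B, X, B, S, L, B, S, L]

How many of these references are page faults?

B → fault, frames [B]
X → fault, frames [B, X]
Z → fault, frames [B, X, Z]
S → fault, frames [B, X, Z, S]
B → hit
S → hit
B → hit
X → hit
B → hit
S → hit
L → fault, evict Z, frames [B, X, S, L]
B → hit
S → hit
L → hit
Page faults: 5.

5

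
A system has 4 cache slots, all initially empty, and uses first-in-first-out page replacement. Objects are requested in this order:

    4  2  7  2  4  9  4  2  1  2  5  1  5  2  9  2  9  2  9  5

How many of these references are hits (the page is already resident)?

13

4 → miss, frames [4]
2 → miss, frames [4, 2]
7 → miss, frames [4, 2, 7]
2 → hit
4 → hit
9 → miss, frames [4, 2, 7, 9]
4 → hit
2 → hit
1 → miss, evict 4, frames [2, 7, 9, 1]
2 → hit
5 → miss, evict 2, frames [7, 9, 1, 5]
1 → hit
5 → hit
2 → miss, evict 7, frames [9, 1, 5, 2]
9 → hit
2 → hit
9 → hit
2 → hit
9 → hit
5 → hit
Hits: 13.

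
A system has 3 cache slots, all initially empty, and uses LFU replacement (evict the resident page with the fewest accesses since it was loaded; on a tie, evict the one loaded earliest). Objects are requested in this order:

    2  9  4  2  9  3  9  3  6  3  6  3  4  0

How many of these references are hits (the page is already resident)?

7

2 -> miss, frames {2}
9 -> miss, frames {2,9}
4 -> miss, frames {2,9,4}
2 -> hit
9 -> hit
3 -> miss, evict 4, frames {2,9,3}
9 -> hit
3 -> hit
6 -> miss, evict 2, frames {9,3,6}
3 -> hit
6 -> hit
3 -> hit
4 -> miss, evict 6, frames {9,3,4}
0 -> miss, evict 4, frames {9,3,0}
Hits: 7.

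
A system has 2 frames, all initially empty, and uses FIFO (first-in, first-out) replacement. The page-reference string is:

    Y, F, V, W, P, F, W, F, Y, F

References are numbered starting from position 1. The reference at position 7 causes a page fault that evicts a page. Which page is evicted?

pos 1: Y → fault, frames {Y}
pos 2: F → fault, frames {Y,F}
pos 3: V → fault, evict Y, frames {F,V}
pos 4: W → fault, evict F, frames {V,W}
pos 5: P → fault, evict V, frames {W,P}
pos 6: F → fault, evict W, frames {P,F}
pos 7: W → fault, evict P, frames {F,W}
At position 7, page P is evicted.

P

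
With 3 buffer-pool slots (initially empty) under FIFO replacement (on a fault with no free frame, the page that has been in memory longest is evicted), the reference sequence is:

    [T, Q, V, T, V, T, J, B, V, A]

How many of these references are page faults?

6

T → miss, frames [T]
Q → miss, frames [T, Q]
V → miss, frames [T, Q, V]
T → hit
V → hit
T → hit
J → miss, evict T, frames [Q, V, J]
B → miss, evict Q, frames [V, J, B]
V → hit
A → miss, evict V, frames [J, B, A]
Page faults: 6.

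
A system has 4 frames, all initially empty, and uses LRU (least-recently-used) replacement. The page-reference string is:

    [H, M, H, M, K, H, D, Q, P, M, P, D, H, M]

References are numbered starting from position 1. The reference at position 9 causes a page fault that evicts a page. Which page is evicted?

pos 1: H -> fault, frames [H]
pos 2: M -> fault, frames [H, M]
pos 3: H -> hit
pos 4: M -> hit
pos 5: K -> fault, frames [H, M, K]
pos 6: H -> hit
pos 7: D -> fault, frames [M, K, H, D]
pos 8: Q -> fault, evict M, frames [K, H, D, Q]
pos 9: P -> fault, evict K, frames [H, D, Q, P]
At position 9, page K is evicted.

K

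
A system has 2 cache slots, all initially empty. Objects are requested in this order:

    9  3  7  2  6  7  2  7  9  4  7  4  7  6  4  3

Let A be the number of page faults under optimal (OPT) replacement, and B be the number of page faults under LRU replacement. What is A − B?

Under OPT: F F F F F . F . F F . . . F . F → 10 faults.
Under LRU: F F F F F F F . F F F . . F F F → 13 faults.
A − B = 10 − 13 = -3.

-3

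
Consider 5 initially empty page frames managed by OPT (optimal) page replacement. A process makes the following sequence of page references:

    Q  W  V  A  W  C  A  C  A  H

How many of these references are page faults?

6

Q -> fault, frames (Q)
W -> fault, frames (Q W)
V -> fault, frames (Q W V)
A -> fault, frames (Q W V A)
W -> hit
C -> fault, frames (Q W V A C)
A -> hit
C -> hit
A -> hit
H -> fault, evict C, frames (Q W V A H)
Page faults: 6.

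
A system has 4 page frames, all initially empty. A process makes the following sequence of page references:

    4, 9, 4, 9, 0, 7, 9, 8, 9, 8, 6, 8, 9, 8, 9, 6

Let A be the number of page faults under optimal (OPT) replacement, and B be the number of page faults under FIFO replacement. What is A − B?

-1

Under OPT: F F . . F F . F . . F . . . . . → 6 faults.
Under FIFO: F F . . F F . F . . F . F . . . → 7 faults.
A − B = 6 − 7 = -1.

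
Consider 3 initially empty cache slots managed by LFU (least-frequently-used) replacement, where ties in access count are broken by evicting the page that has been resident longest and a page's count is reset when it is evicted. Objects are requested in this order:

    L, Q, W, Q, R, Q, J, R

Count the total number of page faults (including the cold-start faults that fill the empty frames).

5

L: miss, frames (L)
Q: miss, frames (L Q)
W: miss, frames (L Q W)
Q: hit
R: miss, evict L, frames (Q W R)
Q: hit
J: miss, evict W, frames (Q R J)
R: hit
Page faults: 5.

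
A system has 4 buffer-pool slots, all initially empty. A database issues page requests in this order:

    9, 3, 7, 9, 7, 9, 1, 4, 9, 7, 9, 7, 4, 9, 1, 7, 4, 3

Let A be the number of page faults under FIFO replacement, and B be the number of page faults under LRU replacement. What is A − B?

Under FIFO: F F F . . . F F F . . . . . . . . F → 7 faults.
Under LRU: F F F . . . F F . . . . . . . . . F → 6 faults.
A − B = 7 − 6 = 1.

1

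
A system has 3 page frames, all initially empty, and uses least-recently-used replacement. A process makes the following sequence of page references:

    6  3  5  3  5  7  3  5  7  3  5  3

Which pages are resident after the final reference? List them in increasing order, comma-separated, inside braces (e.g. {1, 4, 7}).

6 → fault, frames {6}
3 → fault, frames {6,3}
5 → fault, frames {6,3,5}
3 → hit
5 → hit
7 → fault, evict 6, frames {3,5,7}
3 → hit
5 → hit
7 → hit
3 → hit
5 → hit
3 → hit

{3, 5, 7}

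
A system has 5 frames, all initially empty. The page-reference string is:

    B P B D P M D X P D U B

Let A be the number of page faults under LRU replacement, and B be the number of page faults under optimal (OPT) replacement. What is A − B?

Under LRU: F F . F . F . F . . F F → 7 faults.
Under OPT: F F . F . F . F . . F . → 6 faults.
A − B = 7 − 6 = 1.

1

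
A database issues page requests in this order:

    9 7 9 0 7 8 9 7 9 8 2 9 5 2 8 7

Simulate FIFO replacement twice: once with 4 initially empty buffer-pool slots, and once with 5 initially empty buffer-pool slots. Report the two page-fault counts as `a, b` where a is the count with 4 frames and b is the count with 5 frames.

8, 6

4 frames: F F . F . F . . . . F F F . . F → 8 faults.
5 frames: F F . F . F . . . . F . F . . . → 6 faults.
6 < 8: adding a frame reduced faults, as is typical.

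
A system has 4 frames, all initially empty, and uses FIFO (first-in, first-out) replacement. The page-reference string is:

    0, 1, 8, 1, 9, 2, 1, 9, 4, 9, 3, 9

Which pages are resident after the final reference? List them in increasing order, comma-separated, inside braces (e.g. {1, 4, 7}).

0 → fault, frames (0)
1 → fault, frames (0 1)
8 → fault, frames (0 1 8)
1 → hit
9 → fault, frames (0 1 8 9)
2 → fault, evict 0, frames (1 8 9 2)
1 → hit
9 → hit
4 → fault, evict 1, frames (8 9 2 4)
9 → hit
3 → fault, evict 8, frames (9 2 4 3)
9 → hit

{2, 3, 4, 9}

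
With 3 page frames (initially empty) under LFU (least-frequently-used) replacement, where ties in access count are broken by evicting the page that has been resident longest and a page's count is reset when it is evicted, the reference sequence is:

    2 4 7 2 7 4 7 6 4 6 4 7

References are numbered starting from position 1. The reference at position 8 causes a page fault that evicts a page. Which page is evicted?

2

pos 1: 2 -> fault, frames {2}
pos 2: 4 -> fault, frames {2,4}
pos 3: 7 -> fault, frames {2,4,7}
pos 4: 2 -> hit
pos 5: 7 -> hit
pos 6: 4 -> hit
pos 7: 7 -> hit
pos 8: 6 -> fault, evict 2, frames {4,7,6}
At position 8, page 2 is evicted.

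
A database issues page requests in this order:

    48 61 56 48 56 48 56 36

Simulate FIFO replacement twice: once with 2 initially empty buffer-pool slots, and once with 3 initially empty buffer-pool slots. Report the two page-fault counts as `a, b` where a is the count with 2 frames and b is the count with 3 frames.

2 frames: F F F F . . . F → 5 faults.
3 frames: F F F . . . . F → 4 faults.
4 < 5: adding a frame reduced faults, as is typical.

5, 4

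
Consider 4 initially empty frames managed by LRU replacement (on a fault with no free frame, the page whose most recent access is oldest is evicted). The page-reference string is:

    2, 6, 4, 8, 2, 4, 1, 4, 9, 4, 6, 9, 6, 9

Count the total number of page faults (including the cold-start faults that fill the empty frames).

7

2: miss, frames (2)
6: miss, frames (2 6)
4: miss, frames (2 6 4)
8: miss, frames (2 6 4 8)
2: hit
4: hit
1: miss, evict 6, frames (8 2 4 1)
4: hit
9: miss, evict 8, frames (2 1 4 9)
4: hit
6: miss, evict 2, frames (1 9 4 6)
9: hit
6: hit
9: hit
Page faults: 7.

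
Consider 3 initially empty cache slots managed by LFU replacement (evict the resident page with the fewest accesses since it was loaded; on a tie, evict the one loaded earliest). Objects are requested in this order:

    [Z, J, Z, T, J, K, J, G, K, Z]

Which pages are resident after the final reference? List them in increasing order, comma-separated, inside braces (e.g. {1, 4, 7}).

Z → miss, frames [Z]
J → miss, frames [Z, J]
Z → hit
T → miss, frames [Z, J, T]
J → hit
K → miss, evict T, frames [Z, J, K]
J → hit
G → miss, evict K, frames [Z, J, G]
K → miss, evict G, frames [Z, J, K]
Z → hit

{J, K, Z}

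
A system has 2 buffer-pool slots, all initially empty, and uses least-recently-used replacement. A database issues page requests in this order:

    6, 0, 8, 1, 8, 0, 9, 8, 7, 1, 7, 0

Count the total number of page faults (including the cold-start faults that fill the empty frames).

10

6: miss, frames {6}
0: miss, frames {6,0}
8: miss, evict 6, frames {0,8}
1: miss, evict 0, frames {8,1}
8: hit
0: miss, evict 1, frames {8,0}
9: miss, evict 8, frames {0,9}
8: miss, evict 0, frames {9,8}
7: miss, evict 9, frames {8,7}
1: miss, evict 8, frames {7,1}
7: hit
0: miss, evict 1, frames {7,0}
Page faults: 10.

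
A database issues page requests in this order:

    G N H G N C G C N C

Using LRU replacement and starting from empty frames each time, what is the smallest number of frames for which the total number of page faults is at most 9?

f=1: 10 faults
f=2: 8 faults
f=3: 4 faults
f=4: 4 faults
Smallest f with faults ≤ 9 is 2.

2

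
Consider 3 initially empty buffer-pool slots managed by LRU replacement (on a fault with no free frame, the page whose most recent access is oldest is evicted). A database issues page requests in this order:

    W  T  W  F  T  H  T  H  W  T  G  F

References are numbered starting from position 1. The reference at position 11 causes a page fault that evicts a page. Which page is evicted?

H

pos 1: W -> miss, frames (W)
pos 2: T -> miss, frames (W T)
pos 3: W -> hit
pos 4: F -> miss, frames (T W F)
pos 5: T -> hit
pos 6: H -> miss, evict W, frames (F T H)
pos 7: T -> hit
pos 8: H -> hit
pos 9: W -> miss, evict F, frames (T H W)
pos 10: T -> hit
pos 11: G -> miss, evict H, frames (W T G)
At position 11, page H is evicted.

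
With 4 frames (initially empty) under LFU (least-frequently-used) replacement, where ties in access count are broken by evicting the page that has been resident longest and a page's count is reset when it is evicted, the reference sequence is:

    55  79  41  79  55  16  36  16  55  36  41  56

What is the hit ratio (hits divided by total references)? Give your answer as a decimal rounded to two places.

0.42

55: fault, frames [55]
79: fault, frames [55, 79]
41: fault, frames [55, 79, 41]
79: hit
55: hit
16: fault, frames [55, 79, 41, 16]
36: fault, evict 41, frames [55, 79, 16, 36]
16: hit
55: hit
36: hit
41: fault, evict 79, frames [55, 16, 36, 41]
56: fault, evict 41, frames [55, 16, 36, 56]
Hits: 5 of 12 references → 5/12 = 0.4167.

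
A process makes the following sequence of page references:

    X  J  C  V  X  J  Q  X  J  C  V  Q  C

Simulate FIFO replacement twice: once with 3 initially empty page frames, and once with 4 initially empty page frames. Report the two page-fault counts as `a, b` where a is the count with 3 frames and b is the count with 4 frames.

9, 10

3 frames: F F F F F F F . . F F . . → 9 faults.
4 frames: F F F F . . F F F F F F . → 10 faults.
10 > 9: adding a frame increased faults — Belady's anomaly.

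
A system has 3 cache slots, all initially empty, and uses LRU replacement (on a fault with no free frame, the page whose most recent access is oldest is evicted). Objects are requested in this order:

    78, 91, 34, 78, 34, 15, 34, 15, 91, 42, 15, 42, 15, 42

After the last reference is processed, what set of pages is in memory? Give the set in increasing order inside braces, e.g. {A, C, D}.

{15, 42, 91}

78 -> miss, frames (78)
91 -> miss, frames (78 91)
34 -> miss, frames (78 91 34)
78 -> hit
34 -> hit
15 -> miss, evict 91, frames (78 34 15)
34 -> hit
15 -> hit
91 -> miss, evict 78, frames (34 15 91)
42 -> miss, evict 34, frames (15 91 42)
15 -> hit
42 -> hit
15 -> hit
42 -> hit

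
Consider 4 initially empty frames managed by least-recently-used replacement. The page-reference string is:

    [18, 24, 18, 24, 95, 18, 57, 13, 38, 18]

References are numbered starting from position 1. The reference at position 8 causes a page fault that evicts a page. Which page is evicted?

24

pos 1: 18 -> miss, frames (18)
pos 2: 24 -> miss, frames (18 24)
pos 3: 18 -> hit
pos 4: 24 -> hit
pos 5: 95 -> miss, frames (18 24 95)
pos 6: 18 -> hit
pos 7: 57 -> miss, frames (24 95 18 57)
pos 8: 13 -> miss, evict 24, frames (95 18 57 13)
At position 8, page 24 is evicted.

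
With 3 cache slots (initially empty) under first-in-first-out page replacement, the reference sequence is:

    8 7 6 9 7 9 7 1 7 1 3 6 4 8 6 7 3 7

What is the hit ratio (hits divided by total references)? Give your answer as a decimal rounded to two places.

8: miss, frames {8}
7: miss, frames {8,7}
6: miss, frames {8,7,6}
9: miss, evict 8, frames {7,6,9}
7: hit
9: hit
7: hit
1: miss, evict 7, frames {6,9,1}
7: miss, evict 6, frames {9,1,7}
1: hit
3: miss, evict 9, frames {1,7,3}
6: miss, evict 1, frames {7,3,6}
4: miss, evict 7, frames {3,6,4}
8: miss, evict 3, frames {6,4,8}
6: hit
7: miss, evict 6, frames {4,8,7}
3: miss, evict 4, frames {8,7,3}
7: hit
Hits: 6 of 18 references → 6/18 = 0.3333.

0.33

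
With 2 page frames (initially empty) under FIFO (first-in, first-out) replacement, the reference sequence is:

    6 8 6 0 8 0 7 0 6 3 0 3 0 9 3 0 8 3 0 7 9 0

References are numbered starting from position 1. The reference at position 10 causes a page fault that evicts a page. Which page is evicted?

pos 1: 6 → fault, frames {6}
pos 2: 8 → fault, frames {6,8}
pos 3: 6 → hit
pos 4: 0 → fault, evict 6, frames {8,0}
pos 5: 8 → hit
pos 6: 0 → hit
pos 7: 7 → fault, evict 8, frames {0,7}
pos 8: 0 → hit
pos 9: 6 → fault, evict 0, frames {7,6}
pos 10: 3 → fault, evict 7, frames {6,3}
At position 10, page 7 is evicted.

7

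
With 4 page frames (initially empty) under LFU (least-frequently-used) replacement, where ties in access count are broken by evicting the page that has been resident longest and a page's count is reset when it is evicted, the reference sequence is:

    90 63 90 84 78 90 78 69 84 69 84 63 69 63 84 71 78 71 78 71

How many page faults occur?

11

90 -> fault, frames [90]
63 -> fault, frames [90, 63]
90 -> hit
84 -> fault, frames [90, 63, 84]
78 -> fault, frames [90, 63, 84, 78]
90 -> hit
78 -> hit
69 -> fault, evict 63, frames [90, 84, 78, 69]
84 -> hit
69 -> hit
84 -> hit
63 -> fault, evict 78, frames [90, 84, 69, 63]
69 -> hit
63 -> hit
84 -> hit
71 -> fault, evict 63, frames [90, 84, 69, 71]
78 -> fault, evict 71, frames [90, 84, 69, 78]
71 -> fault, evict 78, frames [90, 84, 69, 71]
78 -> fault, evict 71, frames [90, 84, 69, 78]
71 -> fault, evict 78, frames [90, 84, 69, 71]
Page faults: 11.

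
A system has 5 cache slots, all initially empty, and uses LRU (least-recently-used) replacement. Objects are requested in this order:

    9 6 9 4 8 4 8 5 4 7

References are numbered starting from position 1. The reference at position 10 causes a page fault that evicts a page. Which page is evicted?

6

pos 1: 9 → fault, frames (9)
pos 2: 6 → fault, frames (9 6)
pos 3: 9 → hit
pos 4: 4 → fault, frames (6 9 4)
pos 5: 8 → fault, frames (6 9 4 8)
pos 6: 4 → hit
pos 7: 8 → hit
pos 8: 5 → fault, frames (6 9 4 8 5)
pos 9: 4 → hit
pos 10: 7 → fault, evict 6, frames (9 8 5 4 7)
At position 10, page 6 is evicted.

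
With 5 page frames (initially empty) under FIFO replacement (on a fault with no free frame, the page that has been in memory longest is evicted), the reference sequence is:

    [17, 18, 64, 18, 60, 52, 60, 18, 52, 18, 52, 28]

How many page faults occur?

6

17 → fault, frames [17]
18 → fault, frames [17, 18]
64 → fault, frames [17, 18, 64]
18 → hit
60 → fault, frames [17, 18, 64, 60]
52 → fault, frames [17, 18, 64, 60, 52]
60 → hit
18 → hit
52 → hit
18 → hit
52 → hit
28 → fault, evict 17, frames [18, 64, 60, 52, 28]
Page faults: 6.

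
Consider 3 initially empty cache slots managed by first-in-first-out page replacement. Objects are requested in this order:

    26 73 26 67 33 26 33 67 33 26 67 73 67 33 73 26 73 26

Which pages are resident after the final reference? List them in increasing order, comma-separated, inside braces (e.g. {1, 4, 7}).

{26, 33, 73}

26 -> miss, frames {26}
73 -> miss, frames {26,73}
26 -> hit
67 -> miss, frames {26,73,67}
33 -> miss, evict 26, frames {73,67,33}
26 -> miss, evict 73, frames {67,33,26}
33 -> hit
67 -> hit
33 -> hit
26 -> hit
67 -> hit
73 -> miss, evict 67, frames {33,26,73}
67 -> miss, evict 33, frames {26,73,67}
33 -> miss, evict 26, frames {73,67,33}
73 -> hit
26 -> miss, evict 73, frames {67,33,26}
73 -> miss, evict 67, frames {33,26,73}
26 -> hit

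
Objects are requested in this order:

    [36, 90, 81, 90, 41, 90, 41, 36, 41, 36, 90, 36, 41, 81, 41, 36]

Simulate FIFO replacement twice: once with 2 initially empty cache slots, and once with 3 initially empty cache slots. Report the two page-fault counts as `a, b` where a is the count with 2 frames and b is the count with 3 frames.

12, 9

2 frames: F F F . F F . F F . F F F F . F → 12 faults.
3 frames: F F F . F . . F . . F . . F F F → 9 faults.
9 < 12: adding a frame reduced faults, as is typical.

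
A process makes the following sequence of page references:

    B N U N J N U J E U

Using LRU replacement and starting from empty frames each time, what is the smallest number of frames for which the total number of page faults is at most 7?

3

f=1: 10 faults
f=2: 8 faults
f=3: 5 faults
f=4: 5 faults
f=5: 5 faults
Smallest f with faults ≤ 7 is 3.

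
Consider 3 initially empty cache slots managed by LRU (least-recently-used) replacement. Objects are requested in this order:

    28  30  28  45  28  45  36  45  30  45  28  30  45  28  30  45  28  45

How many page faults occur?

28 -> fault, frames (28)
30 -> fault, frames (28 30)
28 -> hit
45 -> fault, frames (30 28 45)
28 -> hit
45 -> hit
36 -> fault, evict 30, frames (28 45 36)
45 -> hit
30 -> fault, evict 28, frames (36 45 30)
45 -> hit
28 -> fault, evict 36, frames (30 45 28)
30 -> hit
45 -> hit
28 -> hit
30 -> hit
45 -> hit
28 -> hit
45 -> hit
Page faults: 6.

6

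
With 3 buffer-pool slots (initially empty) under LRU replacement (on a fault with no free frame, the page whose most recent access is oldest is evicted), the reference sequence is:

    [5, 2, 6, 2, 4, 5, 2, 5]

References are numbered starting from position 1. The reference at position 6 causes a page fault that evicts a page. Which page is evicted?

pos 1: 5 → fault, frames [5]
pos 2: 2 → fault, frames [5, 2]
pos 3: 6 → fault, frames [5, 2, 6]
pos 4: 2 → hit
pos 5: 4 → fault, evict 5, frames [6, 2, 4]
pos 6: 5 → fault, evict 6, frames [2, 4, 5]
At position 6, page 6 is evicted.

6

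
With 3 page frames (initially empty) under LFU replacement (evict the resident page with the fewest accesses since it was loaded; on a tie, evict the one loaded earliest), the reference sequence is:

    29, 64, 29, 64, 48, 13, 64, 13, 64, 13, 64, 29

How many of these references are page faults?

4

29 → fault, frames [29]
64 → fault, frames [29, 64]
29 → hit
64 → hit
48 → fault, frames [29, 64, 48]
13 → fault, evict 48, frames [29, 64, 13]
64 → hit
13 → hit
64 → hit
13 → hit
64 → hit
29 → hit
Page faults: 4.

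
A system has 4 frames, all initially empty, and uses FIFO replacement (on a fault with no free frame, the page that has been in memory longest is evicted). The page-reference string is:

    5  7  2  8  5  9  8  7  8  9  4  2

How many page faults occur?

6

5 -> miss, frames [5]
7 -> miss, frames [5, 7]
2 -> miss, frames [5, 7, 2]
8 -> miss, frames [5, 7, 2, 8]
5 -> hit
9 -> miss, evict 5, frames [7, 2, 8, 9]
8 -> hit
7 -> hit
8 -> hit
9 -> hit
4 -> miss, evict 7, frames [2, 8, 9, 4]
2 -> hit
Page faults: 6.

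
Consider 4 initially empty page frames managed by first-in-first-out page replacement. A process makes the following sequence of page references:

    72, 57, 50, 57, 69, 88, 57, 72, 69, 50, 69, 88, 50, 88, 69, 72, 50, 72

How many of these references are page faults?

6

72 → fault, frames (72)
57 → fault, frames (72 57)
50 → fault, frames (72 57 50)
57 → hit
69 → fault, frames (72 57 50 69)
88 → fault, evict 72, frames (57 50 69 88)
57 → hit
72 → fault, evict 57, frames (50 69 88 72)
69 → hit
50 → hit
69 → hit
88 → hit
50 → hit
88 → hit
69 → hit
72 → hit
50 → hit
72 → hit
Page faults: 6.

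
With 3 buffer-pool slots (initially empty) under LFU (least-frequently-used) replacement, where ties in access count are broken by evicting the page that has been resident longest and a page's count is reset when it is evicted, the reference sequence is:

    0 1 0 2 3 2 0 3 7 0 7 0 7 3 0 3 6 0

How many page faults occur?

6

0 → miss, frames [0]
1 → miss, frames [0, 1]
0 → hit
2 → miss, frames [0, 1, 2]
3 → miss, evict 1, frames [0, 2, 3]
2 → hit
0 → hit
3 → hit
7 → miss, evict 2, frames [0, 3, 7]
0 → hit
7 → hit
0 → hit
7 → hit
3 → hit
0 → hit
3 → hit
6 → miss, evict 7, frames [0, 3, 6]
0 → hit
Page faults: 6.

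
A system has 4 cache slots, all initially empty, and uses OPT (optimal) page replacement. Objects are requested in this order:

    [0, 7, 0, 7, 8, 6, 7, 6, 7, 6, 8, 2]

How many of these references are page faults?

0 → fault, frames [0]
7 → fault, frames [0, 7]
0 → hit
7 → hit
8 → fault, frames [0, 7, 8]
6 → fault, frames [0, 7, 8, 6]
7 → hit
6 → hit
7 → hit
6 → hit
8 → hit
2 → fault, evict 6, frames [0, 7, 8, 2]
Page faults: 5.

5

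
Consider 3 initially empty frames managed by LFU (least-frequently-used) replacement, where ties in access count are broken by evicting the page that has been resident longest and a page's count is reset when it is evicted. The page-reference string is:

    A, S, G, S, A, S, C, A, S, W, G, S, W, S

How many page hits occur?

A → fault, frames {A}
S → fault, frames {A,S}
G → fault, frames {A,S,G}
S → hit
A → hit
S → hit
C → fault, evict G, frames {A,S,C}
A → hit
S → hit
W → fault, evict C, frames {A,S,W}
G → fault, evict W, frames {A,S,G}
S → hit
W → fault, evict G, frames {A,S,W}
S → hit
Hits: 7.

7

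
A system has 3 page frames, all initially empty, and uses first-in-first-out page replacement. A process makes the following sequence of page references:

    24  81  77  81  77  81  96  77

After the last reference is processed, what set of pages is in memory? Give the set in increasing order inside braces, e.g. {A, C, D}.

24: fault, frames {24}
81: fault, frames {24,81}
77: fault, frames {24,81,77}
81: hit
77: hit
81: hit
96: fault, evict 24, frames {81,77,96}
77: hit

{77, 81, 96}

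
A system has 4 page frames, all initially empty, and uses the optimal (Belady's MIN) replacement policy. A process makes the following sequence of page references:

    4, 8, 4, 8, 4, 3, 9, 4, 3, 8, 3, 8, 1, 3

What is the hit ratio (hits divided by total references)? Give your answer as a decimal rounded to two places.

0.64

4 → fault, frames [4]
8 → fault, frames [4, 8]
4 → hit
8 → hit
4 → hit
3 → fault, frames [4, 8, 3]
9 → fault, frames [4, 8, 3, 9]
4 → hit
3 → hit
8 → hit
3 → hit
8 → hit
1 → fault, evict 9, frames [4, 8, 3, 1]
3 → hit
Hits: 9 of 14 references → 9/14 = 0.6429.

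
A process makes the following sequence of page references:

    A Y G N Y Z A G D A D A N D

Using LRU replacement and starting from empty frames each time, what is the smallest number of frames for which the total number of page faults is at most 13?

f=1: 14 faults
f=2: 12 faults
f=3: 9 faults
f=4: 9 faults
f=5: 7 faults
f=6: 6 faults
Smallest f with faults ≤ 13 is 2.

2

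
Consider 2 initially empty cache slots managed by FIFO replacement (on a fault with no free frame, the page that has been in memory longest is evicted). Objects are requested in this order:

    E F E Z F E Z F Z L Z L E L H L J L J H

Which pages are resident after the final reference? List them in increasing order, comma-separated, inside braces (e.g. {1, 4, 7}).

E -> miss, frames (E)
F -> miss, frames (E F)
E -> hit
Z -> miss, evict E, frames (F Z)
F -> hit
E -> miss, evict F, frames (Z E)
Z -> hit
F -> miss, evict Z, frames (E F)
Z -> miss, evict E, frames (F Z)
L -> miss, evict F, frames (Z L)
Z -> hit
L -> hit
E -> miss, evict Z, frames (L E)
L -> hit
H -> miss, evict L, frames (E H)
L -> miss, evict E, frames (H L)
J -> miss, evict H, frames (L J)
L -> hit
J -> hit
H -> miss, evict L, frames (J H)

{H, J}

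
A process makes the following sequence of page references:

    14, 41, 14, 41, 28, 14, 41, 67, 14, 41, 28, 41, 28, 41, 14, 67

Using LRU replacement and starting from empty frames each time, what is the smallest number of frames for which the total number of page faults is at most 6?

3

f=1: 16 faults
f=2: 11 faults
f=3: 6 faults
f=4: 4 faults
Smallest f with faults ≤ 6 is 3.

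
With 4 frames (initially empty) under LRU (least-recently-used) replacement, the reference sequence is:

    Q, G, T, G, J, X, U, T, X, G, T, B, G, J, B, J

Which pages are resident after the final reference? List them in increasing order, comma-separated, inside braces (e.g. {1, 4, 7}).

Q -> miss, frames (Q)
G -> miss, frames (Q G)
T -> miss, frames (Q G T)
G -> hit
J -> miss, frames (Q T G J)
X -> miss, evict Q, frames (T G J X)
U -> miss, evict T, frames (G J X U)
T -> miss, evict G, frames (J X U T)
X -> hit
G -> miss, evict J, frames (U T X G)
T -> hit
B -> miss, evict U, frames (X G T B)
G -> hit
J -> miss, evict X, frames (T B G J)
B -> hit
J -> hit

{B, G, J, T}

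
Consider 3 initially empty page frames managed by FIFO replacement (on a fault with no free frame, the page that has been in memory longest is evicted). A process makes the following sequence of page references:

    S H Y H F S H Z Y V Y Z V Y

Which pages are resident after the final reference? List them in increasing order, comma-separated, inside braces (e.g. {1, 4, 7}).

S -> miss, frames (S)
H -> miss, frames (S H)
Y -> miss, frames (S H Y)
H -> hit
F -> miss, evict S, frames (H Y F)
S -> miss, evict H, frames (Y F S)
H -> miss, evict Y, frames (F S H)
Z -> miss, evict F, frames (S H Z)
Y -> miss, evict S, frames (H Z Y)
V -> miss, evict H, frames (Z Y V)
Y -> hit
Z -> hit
V -> hit
Y -> hit

{V, Y, Z}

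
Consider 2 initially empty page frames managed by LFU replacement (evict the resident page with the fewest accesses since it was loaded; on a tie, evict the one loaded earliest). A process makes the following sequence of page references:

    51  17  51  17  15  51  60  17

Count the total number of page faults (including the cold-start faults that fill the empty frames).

5

51 -> miss, frames (51)
17 -> miss, frames (51 17)
51 -> hit
17 -> hit
15 -> miss, evict 51, frames (17 15)
51 -> miss, evict 15, frames (17 51)
60 -> miss, evict 51, frames (17 60)
17 -> hit
Page faults: 5.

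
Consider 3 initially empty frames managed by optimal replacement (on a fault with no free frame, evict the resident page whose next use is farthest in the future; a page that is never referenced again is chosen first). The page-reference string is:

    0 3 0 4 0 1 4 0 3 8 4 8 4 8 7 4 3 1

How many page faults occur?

0: fault, frames {0}
3: fault, frames {0,3}
0: hit
4: fault, frames {0,3,4}
0: hit
1: fault, evict 3, frames {0,4,1}
4: hit
0: hit
3: fault, evict 0, frames {4,1,3}
8: fault, evict 1, frames {4,3,8}
4: hit
8: hit
4: hit
8: hit
7: fault, evict 8, frames {4,3,7}
4: hit
3: hit
1: fault, evict 7, frames {4,3,1}
Page faults: 8.

8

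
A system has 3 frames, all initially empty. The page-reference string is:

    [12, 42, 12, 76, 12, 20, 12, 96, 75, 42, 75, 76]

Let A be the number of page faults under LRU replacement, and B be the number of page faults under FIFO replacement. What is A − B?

-1

Under LRU: F F . F . F . F F F . F → 8 faults.
Under FIFO: F F . F . F F F F F . F → 9 faults.
A − B = 8 − 9 = -1.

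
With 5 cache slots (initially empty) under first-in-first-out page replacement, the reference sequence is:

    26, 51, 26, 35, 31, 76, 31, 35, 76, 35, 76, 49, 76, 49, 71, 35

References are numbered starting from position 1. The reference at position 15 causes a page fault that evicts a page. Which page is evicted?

pos 1: 26 -> fault, frames {26}
pos 2: 51 -> fault, frames {26,51}
pos 3: 26 -> hit
pos 4: 35 -> fault, frames {26,51,35}
pos 5: 31 -> fault, frames {26,51,35,31}
pos 6: 76 -> fault, frames {26,51,35,31,76}
pos 7: 31 -> hit
pos 8: 35 -> hit
pos 9: 76 -> hit
pos 10: 35 -> hit
pos 11: 76 -> hit
pos 12: 49 -> fault, evict 26, frames {51,35,31,76,49}
pos 13: 76 -> hit
pos 14: 49 -> hit
pos 15: 71 -> fault, evict 51, frames {35,31,76,49,71}
At position 15, page 51 is evicted.

51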